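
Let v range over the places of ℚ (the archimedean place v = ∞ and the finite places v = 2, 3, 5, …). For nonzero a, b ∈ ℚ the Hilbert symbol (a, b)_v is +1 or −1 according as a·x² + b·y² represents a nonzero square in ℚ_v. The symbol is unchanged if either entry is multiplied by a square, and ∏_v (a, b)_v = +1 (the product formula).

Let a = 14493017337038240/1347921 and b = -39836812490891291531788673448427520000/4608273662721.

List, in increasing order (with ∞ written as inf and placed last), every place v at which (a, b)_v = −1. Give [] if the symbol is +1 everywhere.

[5, 7, 13, 17]

Mod squares: a ≡ 10010, b ≡ -2618. Check v ∈ {∞, 2, 3, 5, 7, 11, 13, 17, 23, 29, 41, 43}.
v=∞: 10010 > 0 and -2618 < 0  ⇒  (a,b)_∞ = +1.
v=13: a=13^1·(≡1), b=13^2·(≡7) mod 13; (1|13)=+1, (7|13)=-1; (−1)^{1·2·6}·(+1)^2·(-1)^1 = -1.
v=3: a=3^-6·(≡2), b=3^-6·(≡1) mod 3; (2|3)=-1, (1|3)=+1; (−1)^{-6·-6·1}·(-1)^-6·(+1)^-6 = +1.
v=5: a=5^1·(≡3), b=5^4·(≡3) mod 5; (3|5)=-1, (3|5)=-1; (−1)^{1·4·2}·(-1)^4·(-1)^1 = -1.
v=41: a=41^2·(≡3), b=41^2·(≡24) mod 41; (3|41)=-1, (24|41)=-1; (−1)^{2·2·20}·(-1)^2·(-1)^2 = +1.
v=7: a=7^1·(≡4), b=7^3·(≡4) mod 7; (4|7)=+1, (4|7)=+1; (−1)^{1·3·3}·(+1)^3·(+1)^1 = -1.
v=43: a=43^-2·(≡26), b=43^-6·(≡34) mod 43; (26|43)=-1, (34|43)=-1; (−1)^{-2·-6·21}·(-1)^-6·(-1)^-2 = +1.
v=23: a=23^2·(≡10), b=23^6·(≡2) mod 23; (10|23)=-1, (2|23)=+1; (−1)^{2·6·11}·(-1)^6·(+1)^2 = +1.
v=17: a=17^0·(≡10), b=17^1·(≡8) mod 17; (10|17)=-1, (8|17)=+1; (−1)^{0·1·8}·(-1)^1·(+1)^0 = -1.
v=11: a=11^3·(≡6), b=11^9·(≡4) mod 11; (6|11)=-1, (4|11)=+1; (−1)^{3·9·5}·(-1)^9·(+1)^3 = +1.
v=29: a=29^2·(≡13), b=29^2·(≡27) mod 29; (13|29)=+1, (27|29)=-1; (−1)^{2·2·14}·(+1)^2·(-1)^2 = +1.
v=2: v_2(a)=5, v_2(b)=17; units ≡ 5, 3 (mod 8); ε·ε+αω+βω = 0·1+5·1+17·1 ≡ 0  ⇒  (a,b)_2 = +1.
|Ram(10010, -2618)| = 4, even; anisotropic at {5, 7, 13, 17}.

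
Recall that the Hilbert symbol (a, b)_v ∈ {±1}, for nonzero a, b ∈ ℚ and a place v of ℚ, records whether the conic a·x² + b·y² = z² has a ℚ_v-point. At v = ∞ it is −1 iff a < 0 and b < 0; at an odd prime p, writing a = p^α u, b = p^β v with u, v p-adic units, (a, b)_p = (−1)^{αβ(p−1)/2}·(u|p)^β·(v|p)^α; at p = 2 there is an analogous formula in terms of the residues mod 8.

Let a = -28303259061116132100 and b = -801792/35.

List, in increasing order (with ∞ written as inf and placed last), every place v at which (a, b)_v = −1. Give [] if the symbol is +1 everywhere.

Mod squares: a ≡ -3923961, b ≡ -3045. Check v ∈ {∞, 2, 3, 5, 7, 23, 29, 37, 53}.
v=7: a=7^6·(≡2), b=7^-1·(≡6) mod 7; (2|7)=+1, (6|7)=-1; (−1)^{6·-1·3}·(+1)^-1·(-1)^6 = +1.
v=3: a=3^7·(≡1), b=3^3·(≡2) mod 3; (1|3)=+1, (2|3)=-1; (−1)^{7·3·1}·(+1)^3·(-1)^7 = +1.
v=29: a=29^3·(≡4), b=29^1·(≡3) mod 29; (4|29)=+1, (3|29)=-1; (−1)^{3·1·14}·(+1)^1·(-1)^3 = -1.
v=23: a=23^1·(≡17), b=23^0·(≡22) mod 23; (17|23)=-1, (22|23)=-1; (−1)^{1·0·11}·(-1)^0·(-1)^1 = -1.
v=37: a=37^1·(≡36), b=37^0·(≡1) mod 37; (36|37)=+1, (1|37)=+1; (−1)^{1·0·18}·(+1)^0·(+1)^1 = +1.
v=2: v_2(a)=2, v_2(b)=10; units ≡ 7, 3 (mod 8); ε·ε+αω+βω = 1·1+2·1+10·0 ≡ 1  ⇒  (a,b)_2 = -1.
v=5: a=5^2·(≡1), b=5^-1·(≡4) mod 5; (1|5)=+1, (4|5)=+1; (−1)^{2·-1·2}·(+1)^-1·(+1)^2 = +1.
v=∞: -3923961 < 0 and -3045 < 0  ⇒  (a,b)_∞ = -1.
v=53: a=53^1·(≡15), b=53^0·(≡24) mod 53; (15|53)=+1, (24|53)=+1; (−1)^{1·0·26}·(+1)^0·(+1)^1 = +1.
|Ram(-3923961, -3045)| = 4, even; anisotropic at {2, 23, 29, ∞}.

[2, 23, 29, inf]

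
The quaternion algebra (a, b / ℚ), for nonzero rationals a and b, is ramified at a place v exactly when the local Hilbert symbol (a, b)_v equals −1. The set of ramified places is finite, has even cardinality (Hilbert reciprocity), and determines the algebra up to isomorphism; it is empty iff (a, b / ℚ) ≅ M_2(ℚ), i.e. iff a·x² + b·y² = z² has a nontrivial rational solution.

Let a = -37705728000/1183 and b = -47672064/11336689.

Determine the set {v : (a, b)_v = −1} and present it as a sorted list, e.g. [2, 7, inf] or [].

[3, inf]

Mod squares: a ≡ -1785, b ≡ -19. Check v ∈ {∞, 2, 3, 5, 7, 11, 13, 17, 19, 37}.
v=11: a=11^0·(≡10), b=11^2·(≡3) mod 11; (10|11)=-1, (3|11)=+1; (−1)^{0·2·5}·(-1)^2·(+1)^0 = +1.
v=17: a=17^1·(≡5), b=17^0·(≡16) mod 17; (5|17)=-1, (16|17)=+1; (−1)^{1·0·8}·(-1)^0·(+1)^1 = +1.
v=2: v_2(a)=14, v_2(b)=8; units ≡ 7, 5 (mod 8); ε·ε+αω+βω = 1·0+14·1+8·0 ≡ 0  ⇒  (a,b)_2 = +1.
v=37: a=37^0·(≡27), b=37^-2·(≡22) mod 37; (27|37)=+1, (22|37)=-1; (−1)^{0·-2·18}·(+1)^-2·(-1)^0 = +1.
v=7: a=7^-1·(≡4), b=7^-2·(≡2) mod 7; (4|7)=+1, (2|7)=+1; (−1)^{-1·-2·3}·(+1)^-2·(+1)^-1 = +1.
v=3: a=3^1·(≡2), b=3^4·(≡2) mod 3; (2|3)=-1, (2|3)=-1; (−1)^{1·4·1}·(-1)^4·(-1)^1 = -1.
v=∞: -1785 < 0 and -19 < 0  ⇒  (a,b)_∞ = -1.
v=13: a=13^-2·(≡3), b=13^-2·(≡2) mod 13; (3|13)=+1, (2|13)=-1; (−1)^{-2·-2·6}·(+1)^-2·(-1)^-2 = +1.
v=5: a=5^3·(≡2), b=5^0·(≡4) mod 5; (2|5)=-1, (4|5)=+1; (−1)^{3·0·2}·(-1)^0·(+1)^3 = +1.
v=19: a=19^2·(≡7), b=19^1·(≡10) mod 19; (7|19)=+1, (10|19)=-1; (−1)^{2·1·9}·(+1)^1·(-1)^2 = +1.
(-1785, -19 / ℚ) ramifies at {3, ∞}: a division algebra.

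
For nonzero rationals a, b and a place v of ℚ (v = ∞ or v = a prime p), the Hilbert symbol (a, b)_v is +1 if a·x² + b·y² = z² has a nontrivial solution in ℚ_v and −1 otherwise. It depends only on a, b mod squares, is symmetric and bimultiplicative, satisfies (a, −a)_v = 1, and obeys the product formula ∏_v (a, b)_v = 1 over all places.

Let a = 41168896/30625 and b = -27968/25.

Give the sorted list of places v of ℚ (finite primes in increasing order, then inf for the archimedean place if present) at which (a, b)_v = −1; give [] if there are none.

[2, 23]

(a, b) ≡ (19, -437) mod (ℚ^×)²; places V = {2, 5, 7, 19, 23, ∞}.
(a,b)_19: α=1, u≡11; β=1, v≡8 (mod 19); (11|19)=+1, (8|19)=-1; sign (−1)^1·+1^1·-1^1 = +1.
(a,b)_7: α=-2, u≡3; β=0, v≡1 (mod 7); (3|7)=-1, (1|7)=+1; sign (−1)^0·-1^0·+1^-2 = +1.
(a,b)_∞: sgn(19)=+, sgn(-437)=−, so +1.
(a,b)_23: α=2, u≡7; β=1, v≡13 (mod 23); (7|23)=-1, (13|23)=+1; sign (−1)^0·-1^1·+1^2 = -1.
(a,b)_5: α=-4, u≡4; β=-2, v≡2 (mod 5); (4|5)=+1, (2|5)=-1; sign (−1)^0·+1^-2·-1^-4 = +1.
(a,b)_2: α=12, β=6; u≡3, v≡3 (mod 8); ε(u)ε(v)=1·1, αω(v)=12·1, βω(u)=6·1; sum ≡ 1  ⇒  -1.
|Ram(19, -437)| = 2, even; anisotropic at {2, 23}.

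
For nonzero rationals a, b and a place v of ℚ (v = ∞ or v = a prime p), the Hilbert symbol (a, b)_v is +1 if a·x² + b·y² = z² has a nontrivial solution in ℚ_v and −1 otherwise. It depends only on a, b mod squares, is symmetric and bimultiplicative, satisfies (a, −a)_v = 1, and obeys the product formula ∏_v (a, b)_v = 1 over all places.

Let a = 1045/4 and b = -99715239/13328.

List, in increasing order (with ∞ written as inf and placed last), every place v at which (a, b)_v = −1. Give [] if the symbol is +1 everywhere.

[5, 11, 13, 19]

Mod squares: a ≡ 1045, b ≡ -663. Check v ∈ {∞, 2, 3, 5, 7, 11, 13, 17, 19, 41}.
v=7: a=7^0·(≡4), b=7^-2·(≡1) mod 7; (4|7)=+1, (1|7)=+1; (−1)^{0·-2·3}·(+1)^-2·(+1)^0 = +1.
v=5: a=5^1·(≡1), b=5^0·(≡2) mod 5; (1|5)=+1, (2|5)=-1; (−1)^{1·0·2}·(+1)^0·(-1)^1 = -1.
v=19: a=19^1·(≡9), b=19^0·(≡18) mod 19; (9|19)=+1, (18|19)=-1; (−1)^{1·0·9}·(+1)^0·(-1)^1 = -1.
v=3: a=3^0·(≡1), b=3^3·(≡1) mod 3; (1|3)=+1, (1|3)=+1; (−1)^{0·3·1}·(+1)^3·(+1)^0 = +1.
v=13: a=13^0·(≡11), b=13^3·(≡3) mod 13; (11|13)=-1, (3|13)=+1; (−1)^{0·3·6}·(-1)^3·(+1)^0 = -1.
v=17: a=17^0·(≡2), b=17^-1·(≡6) mod 17; (2|17)=+1, (6|17)=-1; (−1)^{0·-1·8}·(+1)^-1·(-1)^0 = +1.
v=11: a=11^1·(≡10), b=11^0·(≡2) mod 11; (10|11)=-1, (2|11)=-1; (−1)^{1·0·5}·(-1)^0·(-1)^1 = -1.
v=2: v_2(a)=-2, v_2(b)=-4; units ≡ 5, 1 (mod 8); ε·ε+αω+βω = 0·0+-2·0+-4·1 ≡ 0  ⇒  (a,b)_2 = +1.
v=41: a=41^0·(≡5), b=41^2·(≡30) mod 41; (5|41)=+1, (30|41)=-1; (−1)^{0·2·20}·(+1)^2·(-1)^0 = +1.
v=∞: 1045 > 0 and -663 < 0  ⇒  (a,b)_∞ = +1.
|Ram(1045, -663)| = 4, even; anisotropic at {5, 11, 13, 19}.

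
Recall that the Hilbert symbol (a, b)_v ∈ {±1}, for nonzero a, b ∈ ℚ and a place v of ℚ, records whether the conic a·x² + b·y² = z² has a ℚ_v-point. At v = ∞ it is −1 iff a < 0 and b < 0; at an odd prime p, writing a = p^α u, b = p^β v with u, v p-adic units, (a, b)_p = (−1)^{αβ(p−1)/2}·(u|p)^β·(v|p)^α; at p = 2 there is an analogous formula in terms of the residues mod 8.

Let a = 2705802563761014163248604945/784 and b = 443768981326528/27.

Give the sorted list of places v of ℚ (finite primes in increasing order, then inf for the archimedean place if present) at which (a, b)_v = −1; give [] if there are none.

(a, b) ≡ (46345, 2001) mod (ℚ^×)²; places V = {2, 3, 5, 7, 11, 13, 17, 19, 23, 29, 31, ∞}.
(a,b)_5: α=1, u≡1; β=0, v≡4 (mod 5); (1|5)=+1, (4|5)=+1; sign (−1)^0·+1^0·+1^1 = +1.
(a,b)_13: α=3, u≡4; β=2, v≡1 (mod 13); (4|13)=+1, (1|13)=+1; sign (−1)^0·+1^2·+1^3 = +1.
(a,b)_11: α=4, u≡10; β=2, v≡8 (mod 11); (10|11)=-1, (8|11)=-1; sign (−1)^0·-1^2·-1^4 = +1.
(a,b)_31: α=3, u≡4; β=2, v≡21 (mod 31); (4|31)=+1, (21|31)=-1; sign (−1)^0·+1^2·-1^3 = -1.
(a,b)_3: α=0, u≡1; β=-3, v≡1 (mod 3); (1|3)=+1, (1|3)=+1; sign (−1)^0·+1^-3·+1^0 = +1.
(a,b)_∞: sgn(46345)=+, sgn(2001)=+, so +1.
(a,b)_29: α=2, u≡8; β=1, v≡15 (mod 29); (8|29)=-1, (15|29)=-1; sign (−1)^0·-1^1·-1^2 = -1.
(a,b)_19: α=2, u≡17; β=0, v≡1 (mod 19); (17|19)=+1, (1|19)=+1; sign (−1)^0·+1^0·+1^2 = +1.
(a,b)_17: α=2, u≡7; β=0, v≡10 (mod 17); (7|17)=-1, (10|17)=-1; sign (−1)^0·-1^0·-1^2 = +1.
(a,b)_2: α=-4, β=6; u≡1, v≡1 (mod 8); ε(u)ε(v)=0·0, αω(v)=-4·0, βω(u)=6·0; sum ≡ 0  ⇒  +1.
(a,b)_23: α=5, u≡14; β=3, v≡6 (mod 23); (14|23)=-1, (6|23)=+1; sign (−1)^1·-1^3·+1^5 = +1.
(a,b)_7: α=-2, u≡5; β=0, v≡3 (mod 7); (5|7)=-1, (3|7)=-1; sign (−1)^0·-1^0·-1^-2 = +1.
Ram(46345, 2001) = {29, 31}; no ℚ_29-point on the conic.

[29, 31]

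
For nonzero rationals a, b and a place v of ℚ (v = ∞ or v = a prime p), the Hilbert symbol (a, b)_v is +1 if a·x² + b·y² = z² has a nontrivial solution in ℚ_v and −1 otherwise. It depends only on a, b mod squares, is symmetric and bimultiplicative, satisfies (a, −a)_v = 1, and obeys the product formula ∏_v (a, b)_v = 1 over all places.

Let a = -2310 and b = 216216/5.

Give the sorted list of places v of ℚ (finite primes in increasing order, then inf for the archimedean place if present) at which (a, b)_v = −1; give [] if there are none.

Mod squares: a ≡ -2310, b ≡ 30030. Check v ∈ {∞, 2, 3, 5, 7, 11, 13}.
v=3: a=3^1·(≡1), b=3^3·(≡2) mod 3; (1|3)=+1, (2|3)=-1; (−1)^{1·3·1}·(+1)^3·(-1)^1 = +1.
v=11: a=11^1·(≡10), b=11^1·(≡2) mod 11; (10|11)=-1, (2|11)=-1; (−1)^{1·1·5}·(-1)^1·(-1)^1 = -1.
v=5: a=5^1·(≡3), b=5^-1·(≡1) mod 5; (3|5)=-1, (1|5)=+1; (−1)^{1·-1·2}·(-1)^-1·(+1)^1 = -1.
v=2: v_2(a)=1, v_2(b)=3; units ≡ 5, 7 (mod 8); ε·ε+αω+βω = 0·1+1·0+3·1 ≡ 1  ⇒  (a,b)_2 = -1.
v=7: a=7^1·(≡6), b=7^1·(≡5) mod 7; (6|7)=-1, (5|7)=-1; (−1)^{1·1·3}·(-1)^1·(-1)^1 = -1.
v=13: a=13^0·(≡4), b=13^1·(≡1) mod 13; (4|13)=+1, (1|13)=+1; (−1)^{0·1·6}·(+1)^1·(+1)^0 = +1.
v=∞: -2310 < 0 and 30030 > 0  ⇒  (a,b)_∞ = +1.
(-2310, 30030 / ℚ) ramifies at {2, 5, 7, 11}: a division algebra.

[2, 5, 7, 11]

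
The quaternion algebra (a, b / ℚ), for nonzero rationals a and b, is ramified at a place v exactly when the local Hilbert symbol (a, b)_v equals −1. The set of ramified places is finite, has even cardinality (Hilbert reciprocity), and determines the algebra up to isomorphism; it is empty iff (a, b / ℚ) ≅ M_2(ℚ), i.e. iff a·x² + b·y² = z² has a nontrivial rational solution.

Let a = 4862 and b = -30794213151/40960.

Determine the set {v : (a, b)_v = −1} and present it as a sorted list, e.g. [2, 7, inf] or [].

[2, 3, 5, 29]

(a, b) ≡ (4862, -14790) mod (ℚ^×)²; places V = {2, 3, 5, 11, 13, 17, 29, ∞}.
(a,b)_11: α=1, u≡2; β=0, v≡5 (mod 11); (2|11)=-1, (5|11)=+1; sign (−1)^0·-1^0·+1^1 = +1.
(a,b)_29: α=0, u≡19; β=1, v≡10 (mod 29); (19|29)=-1, (10|29)=-1; sign (−1)^0·-1^1·-1^0 = -1.
(a,b)_13: α=1, u≡10; β=4, v≡12 (mod 13); (10|13)=+1, (12|13)=+1; sign (−1)^0·+1^4·+1^1 = +1.
(a,b)_17: α=1, u≡14; β=1, v≡3 (mod 17); (14|17)=-1, (3|17)=-1; sign (−1)^0·-1^1·-1^1 = +1.
(a,b)_5: α=0, u≡2; β=-1, v≡2 (mod 5); (2|5)=-1, (2|5)=-1; sign (−1)^0·-1^-1·-1^0 = -1.
(a,b)_2: α=1, β=-13; u≡7, v≡5 (mod 8); ε(u)ε(v)=1·0, αω(v)=1·1, βω(u)=-13·0; sum ≡ 1  ⇒  -1.
(a,b)_∞: sgn(4862)=+, sgn(-14790)=−, so +1.
(a,b)_3: α=0, u≡2; β=7, v≡2 (mod 3); (2|3)=-1, (2|3)=-1; sign (−1)^0·-1^7·-1^0 = -1.
Ram(4862, -14790) = {2, 3, 5, 29}; no ℚ_2-point on the conic.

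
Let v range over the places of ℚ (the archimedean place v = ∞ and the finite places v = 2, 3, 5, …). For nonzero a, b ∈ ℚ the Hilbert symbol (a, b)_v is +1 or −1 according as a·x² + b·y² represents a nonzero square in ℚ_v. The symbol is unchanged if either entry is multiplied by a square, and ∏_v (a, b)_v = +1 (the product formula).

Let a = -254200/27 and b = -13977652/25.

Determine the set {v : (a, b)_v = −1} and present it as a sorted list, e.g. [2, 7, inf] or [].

(a, b) ≡ (-7626, -20677) mod (ℚ^×)²; places V = {2, 3, 5, 13, 23, 29, 31, 41, ∞}.
(a,b)_3: α=-3, u≡2; β=0, v≡2 (mod 3); (2|3)=-1, (2|3)=-1; sign (−1)^0·-1^0·-1^-3 = -1.
(a,b)_23: α=0, u≡22; β=1, v≡14 (mod 23); (22|23)=-1, (14|23)=-1; sign (−1)^0·-1^1·-1^0 = -1.
(a,b)_5: α=2, u≡1; β=-2, v≡3 (mod 5); (1|5)=+1, (3|5)=-1; sign (−1)^0·+1^-2·-1^2 = +1.
(a,b)_2: α=3, β=2; u≡3, v≡3 (mod 8); ε(u)ε(v)=1·1, αω(v)=3·1, βω(u)=2·1; sum ≡ 0  ⇒  +1.
(a,b)_41: α=1, u≡27; β=0, v≡6 (mod 41); (27|41)=-1, (6|41)=-1; sign (−1)^0·-1^0·-1^1 = -1.
(a,b)_13: α=0, u≡2; β=2, v≡2 (mod 13); (2|13)=-1, (2|13)=-1; sign (−1)^0·-1^2·-1^0 = +1.
(a,b)_∞: sgn(-7626)=−, sgn(-20677)=−, so -1.
(a,b)_31: α=1, u≡4; β=1, v≡15 (mod 31); (4|31)=+1, (15|31)=-1; sign (−1)^1·+1^1·-1^1 = +1.
(a,b)_29: α=0, u≡22; β=1, v≡2 (mod 29); (22|29)=+1, (2|29)=-1; sign (−1)^0·+1^1·-1^0 = +1.
(-7626, -20677 / ℚ) ramifies at {3, 23, 41, ∞}: a division algebra.

[3, 23, 41, inf]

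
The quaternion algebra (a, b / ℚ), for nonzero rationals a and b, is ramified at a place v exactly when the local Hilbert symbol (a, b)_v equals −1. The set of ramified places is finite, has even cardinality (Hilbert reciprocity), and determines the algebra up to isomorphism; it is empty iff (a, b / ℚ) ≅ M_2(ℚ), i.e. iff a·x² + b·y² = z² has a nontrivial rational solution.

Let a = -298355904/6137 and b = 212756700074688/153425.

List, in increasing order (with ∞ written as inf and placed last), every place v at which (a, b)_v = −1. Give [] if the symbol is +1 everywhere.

(a, b) ≡ (-187, 51) mod (ℚ^×)²; places V = {2, 3, 5, 7, 11, 17, 19, 31, ∞}.
(a,b)_19: α=-2, u≡3; β=-2, v≡15 (mod 19); (3|19)=-1, (15|19)=-1; sign (−1)^0·-1^-2·-1^-2 = +1.
(a,b)_2: α=6, β=6; u≡5, v≡3 (mod 8); ε(u)ε(v)=0·1, αω(v)=6·1, βω(u)=6·1; sum ≡ 0  ⇒  +1.
(a,b)_31: α=2, u≡30; β=2, v≡20 (mod 31); (30|31)=-1, (20|31)=+1; sign (−1)^0·-1^2·+1^2 = +1.
(a,b)_7: α=2, u≡1; β=6, v≡1 (mod 7); (1|7)=+1, (1|7)=+1; sign (−1)^0·+1^6·+1^2 = +1.
(a,b)_3: α=2, u≡2; β=5, v≡2 (mod 3); (2|3)=-1, (2|3)=-1; sign (−1)^0·-1^5·-1^2 = -1.
(a,b)_11: α=1, u≡3; β=2, v≡7 (mod 11); (3|11)=+1, (7|11)=-1; sign (−1)^0·+1^2·-1^1 = -1.
(a,b)_17: α=-1, u≡3; β=-1, v≡5 (mod 17); (3|17)=-1, (5|17)=-1; sign (−1)^0·-1^-1·-1^-1 = +1.
(a,b)_5: α=0, u≡3; β=-2, v≡4 (mod 5); (3|5)=-1, (4|5)=+1; sign (−1)^0·-1^-2·+1^0 = +1.
(a,b)_∞: sgn(-187)=−, sgn(51)=+, so +1.
Ram(-187, 51) = {3, 11}; no ℚ_3-point on the conic.

[3, 11]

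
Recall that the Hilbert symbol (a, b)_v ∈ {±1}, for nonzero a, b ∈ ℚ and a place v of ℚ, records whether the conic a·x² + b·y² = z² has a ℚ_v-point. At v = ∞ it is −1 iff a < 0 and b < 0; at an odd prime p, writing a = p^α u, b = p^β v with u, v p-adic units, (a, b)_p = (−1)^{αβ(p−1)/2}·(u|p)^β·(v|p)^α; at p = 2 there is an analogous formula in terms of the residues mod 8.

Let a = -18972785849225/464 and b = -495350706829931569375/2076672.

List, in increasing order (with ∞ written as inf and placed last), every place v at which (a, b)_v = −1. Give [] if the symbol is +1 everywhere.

[2, 3, 19, 23, 37, inf]

(a, b) ≡ (-468901, -93) mod (ℚ^×)²; places V = {2, 3, 5, 11, 13, 17, 19, 23, 29, 31, 37, ∞}.
(a,b)_31: α=2, u≡8; β=3, v≡5 (mod 31); (8|31)=+1, (5|31)=+1; sign (−1)^0·+1^3·+1^2 = +1.
(a,b)_3: α=0, u≡2; β=-1, v≡2 (mod 3); (2|3)=-1, (2|3)=-1; sign (−1)^0·-1^-1·-1^0 = -1.
(a,b)_17: α=2, u≡5; β=0, v≡8 (mod 17); (5|17)=-1, (8|17)=+1; sign (−1)^0·-1^0·+1^2 = +1.
(a,b)_∞: sgn(-468901)=−, sgn(-93)=−, so -1.
(a,b)_5: α=2, u≡4; β=4, v≡2 (mod 5); (4|5)=+1, (2|5)=-1; sign (−1)^0·+1^4·-1^2 = +1.
(a,b)_2: α=-4, β=-12; u≡3, v≡3 (mod 8); ε(u)ε(v)=1·1, αω(v)=-4·1, βω(u)=-12·1; sum ≡ 1  ⇒  -1.
(a,b)_29: α=-1, u≡22; β=2, v≡22 (mod 29); (22|29)=+1, (22|29)=+1; sign (−1)^0·+1^2·+1^-1 = +1.
(a,b)_13: α=2, u≡1; β=-2, v≡7 (mod 13); (1|13)=+1, (7|13)=-1; sign (−1)^0·+1^-2·-1^2 = +1.
(a,b)_19: α=1, u≡2; β=2, v≡2 (mod 19); (2|19)=-1, (2|19)=-1; sign (−1)^0·-1^2·-1^1 = -1.
(a,b)_23: α=1, u≡22; β=2, v≡10 (mod 23); (22|23)=-1, (10|23)=-1; sign (−1)^0·-1^2·-1^1 = -1.
(a,b)_11: α=0, u≡6; β=2, v≡2 (mod 11); (6|11)=-1, (2|11)=-1; sign (−1)^0·-1^2·-1^0 = +1.
(a,b)_37: α=1, u≡19; β=2, v≡6 (mod 37); (19|37)=-1, (6|37)=-1; sign (−1)^0·-1^2·-1^1 = -1.
|Ram(-468901, -93)| = 6, even; anisotropic at {2, 3, 19, 23, 37, ∞}.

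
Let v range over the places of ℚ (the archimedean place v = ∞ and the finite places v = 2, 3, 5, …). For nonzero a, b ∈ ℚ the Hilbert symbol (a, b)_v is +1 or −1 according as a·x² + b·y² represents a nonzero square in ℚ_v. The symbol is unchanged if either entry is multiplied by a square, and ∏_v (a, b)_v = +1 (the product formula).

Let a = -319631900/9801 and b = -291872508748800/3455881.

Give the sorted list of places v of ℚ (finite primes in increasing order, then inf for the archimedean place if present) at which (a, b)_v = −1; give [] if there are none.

[29, 37, 43, inf]

(a, b) ≡ (-65231, -138417) mod (ℚ^×)²; places V = {2, 3, 5, 7, 11, 13, 29, 37, 41, 43, ∞}.
(a,b)_∞: sgn(-65231)=−, sgn(-138417)=−, so -1.
(a,b)_3: α=-4, u≡1; β=1, v≡1 (mod 3); (1|3)=+1, (1|3)=+1; sign (−1)^0·+1^1·+1^-4 = +1.
(a,b)_37: α=1, u≡22; β=1, v≡16 (mod 37); (22|37)=-1, (16|37)=+1; sign (−1)^0·-1^1·+1^1 = -1.
(a,b)_29: α=0, u≡19; β=1, v≡3 (mod 29); (19|29)=-1, (3|29)=-1; sign (−1)^0·-1^1·-1^0 = -1.
(a,b)_11: α=-2, u≡7; β=-2, v≡2 (mod 11); (7|11)=-1, (2|11)=-1; sign (−1)^0·-1^-2·-1^-2 = +1.
(a,b)_7: α=2, u≡4; β=2, v≡4 (mod 7); (4|7)=+1, (4|7)=+1; sign (−1)^0·+1^2·+1^2 = +1.
(a,b)_41: α=1, u≡2; β=2, v≡37 (mod 41); (2|41)=+1, (37|41)=+1; sign (−1)^0·+1^2·+1^1 = +1.
(a,b)_2: α=2, β=10; u≡1, v≡7 (mod 8); ε(u)ε(v)=0·1, αω(v)=2·0, βω(u)=10·0; sum ≡ 0  ⇒  +1.
(a,b)_43: α=1, u≡35; β=1, v≡13 (mod 43); (35|43)=+1, (13|43)=+1; sign (−1)^1·+1^1·+1^1 = -1.
(a,b)_13: α=0, u≡3; β=-4, v≡2 (mod 13); (3|13)=+1, (2|13)=-1; sign (−1)^0·+1^-4·-1^0 = +1.
(a,b)_5: α=2, u≡4; β=2, v≡3 (mod 5); (4|5)=+1, (3|5)=-1; sign (−1)^0·+1^2·-1^2 = +1.
|Ram(-65231, -138417)| = 4, even; anisotropic at {29, 37, 43, ∞}.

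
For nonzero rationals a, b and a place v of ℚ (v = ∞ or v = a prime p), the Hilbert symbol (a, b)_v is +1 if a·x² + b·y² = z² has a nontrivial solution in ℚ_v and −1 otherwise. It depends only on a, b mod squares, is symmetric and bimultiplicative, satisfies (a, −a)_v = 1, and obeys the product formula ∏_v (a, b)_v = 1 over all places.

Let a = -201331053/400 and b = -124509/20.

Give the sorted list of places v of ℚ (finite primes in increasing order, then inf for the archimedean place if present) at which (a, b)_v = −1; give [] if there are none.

[2, 5, 7, inf]

Mod squares: a ≡ -77, b ≡ -105. Check v ∈ {∞, 2, 3, 5, 7, 11}.
v=2: v_2(a)=-4, v_2(b)=-2; units ≡ 3, 7 (mod 8); ε·ε+αω+βω = 1·1+-4·0+-2·1 ≡ 1  ⇒  (a,b)_2 = -1.
v=5: a=5^-2·(≡2), b=5^-1·(≡4) mod 5; (2|5)=-1, (4|5)=+1; (−1)^{-2·-1·2}·(-1)^-1·(+1)^-2 = -1.
v=3: a=3^2·(≡1), b=3^1·(≡1) mod 3; (1|3)=+1, (1|3)=+1; (−1)^{2·1·1}·(+1)^1·(+1)^2 = +1.
v=7: a=7^5·(≡5), b=7^3·(≡6) mod 7; (5|7)=-1, (6|7)=-1; (−1)^{5·3·3}·(-1)^3·(-1)^5 = -1.
v=11: a=11^3·(≡5), b=11^2·(≡3) mod 11; (5|11)=+1, (3|11)=+1; (−1)^{3·2·5}·(+1)^2·(+1)^3 = +1.
v=∞: -77 < 0 and -105 < 0  ⇒  (a,b)_∞ = -1.
(-77, -105 / ℚ) ramifies at {2, 5, 7, ∞}: a division algebra.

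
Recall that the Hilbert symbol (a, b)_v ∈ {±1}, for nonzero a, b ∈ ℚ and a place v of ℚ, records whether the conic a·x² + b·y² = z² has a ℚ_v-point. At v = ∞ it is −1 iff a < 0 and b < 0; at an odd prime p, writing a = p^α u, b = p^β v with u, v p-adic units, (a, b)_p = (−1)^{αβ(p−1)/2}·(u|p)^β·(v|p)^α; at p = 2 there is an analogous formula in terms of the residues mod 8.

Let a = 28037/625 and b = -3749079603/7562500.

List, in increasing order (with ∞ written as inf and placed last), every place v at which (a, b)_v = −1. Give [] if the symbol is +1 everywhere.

[3, 53]

Mod squares: a ≡ 53, b ≡ -3. Check v ∈ {∞, 2, 3, 5, 11, 23, 29, 53}.
v=3: a=3^0·(≡2), b=3^1·(≡2) mod 3; (2|3)=-1, (2|3)=-1; (−1)^{0·1·1}·(-1)^1·(-1)^0 = -1.
v=29: a=29^0·(≡25), b=29^2·(≡8) mod 29; (25|29)=+1, (8|29)=-1; (−1)^{0·2·14}·(+1)^2·(-1)^0 = +1.
v=11: a=11^0·(≡1), b=11^-2·(≡8) mod 11; (1|11)=+1, (8|11)=-1; (−1)^{0·-2·5}·(+1)^-2·(-1)^0 = +1.
v=53: a=53^1·(≡29), b=53^2·(≡48) mod 53; (29|53)=+1, (48|53)=-1; (−1)^{1·2·26}·(+1)^2·(-1)^1 = -1.
v=∞: 53 > 0 and -3 < 0  ⇒  (a,b)_∞ = +1.
v=2: v_2(a)=0, v_2(b)=-2; units ≡ 5, 5 (mod 8); ε·ε+αω+βω = 0·0+0·1+-2·1 ≡ 0  ⇒  (a,b)_2 = +1.
v=5: a=5^-4·(≡2), b=5^-6·(≡3) mod 5; (2|5)=-1, (3|5)=-1; (−1)^{-4·-6·2}·(-1)^-6·(-1)^-4 = +1.
v=23: a=23^2·(≡19), b=23^2·(≡17) mod 23; (19|23)=-1, (17|23)=-1; (−1)^{2·2·11}·(-1)^2·(-1)^2 = +1.
(53, -3 / ℚ) ramifies at {3, 53}: a division algebra.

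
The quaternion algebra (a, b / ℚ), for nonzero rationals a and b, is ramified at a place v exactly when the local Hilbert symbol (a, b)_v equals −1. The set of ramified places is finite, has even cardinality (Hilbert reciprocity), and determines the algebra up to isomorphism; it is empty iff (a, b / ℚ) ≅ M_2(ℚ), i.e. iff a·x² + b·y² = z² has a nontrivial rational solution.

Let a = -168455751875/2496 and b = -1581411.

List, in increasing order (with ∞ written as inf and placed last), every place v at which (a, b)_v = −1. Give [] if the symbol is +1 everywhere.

[43, inf]

Mod squares: a ≡ -68757, b ≡ -1581411. Check v ∈ {∞, 2, 3, 5, 13, 17, 23, 41, 43}.
v=17: a=17^2·(≡2), b=17^0·(≡14) mod 17; (2|17)=+1, (14|17)=-1; (−1)^{2·0·8}·(+1)^0·(-1)^2 = +1.
v=5: a=5^4·(≡2), b=5^0·(≡4) mod 5; (2|5)=-1, (4|5)=+1; (−1)^{4·0·2}·(-1)^0·(+1)^4 = +1.
v=13: a=13^-1·(≡7), b=13^1·(≡7) mod 13; (7|13)=-1, (7|13)=-1; (−1)^{-1·1·6}·(-1)^1·(-1)^-1 = +1.
v=3: a=3^-1·(≡1), b=3^1·(≡2) mod 3; (1|3)=+1, (2|3)=-1; (−1)^{-1·1·1}·(+1)^1·(-1)^-1 = +1.
v=2: v_2(a)=-6, v_2(b)=0; units ≡ 3, 5 (mod 8); ε·ε+αω+βω = 1·0+-6·1+0·1 ≡ 0  ⇒  (a,b)_2 = +1.
v=∞: -68757 < 0 and -1581411 < 0  ⇒  (a,b)_∞ = -1.
v=41: a=41^1·(≡9), b=41^1·(≡10) mod 41; (9|41)=+1, (10|41)=+1; (−1)^{1·1·20}·(+1)^1·(+1)^1 = +1.
v=23: a=23^2·(≡4), b=23^1·(≡13) mod 23; (4|23)=+1, (13|23)=+1; (−1)^{2·1·11}·(+1)^1·(+1)^2 = +1.
v=43: a=43^1·(≡24), b=43^1·(≡31) mod 43; (24|43)=+1, (31|43)=+1; (−1)^{1·1·21}·(+1)^1·(+1)^1 = -1.
|Ram(-68757, -1581411)| = 2, even; anisotropic at {43, ∞}.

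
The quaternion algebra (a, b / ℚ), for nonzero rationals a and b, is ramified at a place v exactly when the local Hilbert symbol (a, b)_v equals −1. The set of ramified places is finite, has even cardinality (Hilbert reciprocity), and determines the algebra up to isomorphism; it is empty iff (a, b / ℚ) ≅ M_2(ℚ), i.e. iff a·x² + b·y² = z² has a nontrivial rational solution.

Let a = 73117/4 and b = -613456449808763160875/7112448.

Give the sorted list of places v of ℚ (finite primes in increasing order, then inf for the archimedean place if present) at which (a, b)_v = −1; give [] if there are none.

Mod squares: a ≡ 253, b ≡ -168245. Check v ∈ {∞, 2, 3, 5, 7, 11, 17, 19, 23}.
v=5: a=5^0·(≡3), b=5^3·(≡1) mod 5; (3|5)=-1, (1|5)=+1; (−1)^{0·3·2}·(-1)^3·(+1)^0 = -1.
v=∞: 253 > 0 and -168245 < 0  ⇒  (a,b)_∞ = +1.
v=17: a=17^2·(≡8), b=17^4·(≡4) mod 17; (8|17)=+1, (4|17)=+1; (−1)^{2·4·8}·(+1)^4·(+1)^2 = +1.
v=3: a=3^0·(≡1), b=3^-4·(≡1) mod 3; (1|3)=+1, (1|3)=+1; (−1)^{0·-4·1}·(+1)^-4·(+1)^0 = +1.
v=2: v_2(a)=-2, v_2(b)=-8; units ≡ 5, 3 (mod 8); ε·ε+αω+βω = 0·1+-2·1+-8·1 ≡ 0  ⇒  (a,b)_2 = +1.
v=23: a=23^1·(≡7), b=23^5·(≡14) mod 23; (7|23)=-1, (14|23)=-1; (−1)^{1·5·11}·(-1)^5·(-1)^1 = -1.
v=7: a=7^0·(≡4), b=7^-3·(≡6) mod 7; (4|7)=+1, (6|7)=-1; (−1)^{0·-3·3}·(+1)^-3·(-1)^0 = +1.
v=19: a=19^0·(≡6), b=19^3·(≡15) mod 19; (6|19)=+1, (15|19)=-1; (−1)^{0·3·9}·(+1)^3·(-1)^0 = +1.
v=11: a=11^1·(≡9), b=11^3·(≡2) mod 11; (9|11)=+1, (2|11)=-1; (−1)^{1·3·5}·(+1)^3·(-1)^1 = +1.
|Ram(253, -168245)| = 2, even; anisotropic at {5, 23}.

[5, 23]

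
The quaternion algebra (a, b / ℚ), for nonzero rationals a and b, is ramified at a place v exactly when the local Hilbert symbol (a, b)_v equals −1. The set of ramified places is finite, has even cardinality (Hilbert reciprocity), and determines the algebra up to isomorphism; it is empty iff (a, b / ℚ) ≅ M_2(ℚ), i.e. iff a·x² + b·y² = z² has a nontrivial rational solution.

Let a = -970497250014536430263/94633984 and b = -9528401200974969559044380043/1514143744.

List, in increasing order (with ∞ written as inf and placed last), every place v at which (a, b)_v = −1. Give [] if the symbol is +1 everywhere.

(a, b) ≡ (-1849223, -109603947) mod (ℚ^×)²; places V = {2, 3, 7, 11, 17, 19, 23, 37, 41, 43, 53, ∞}.
(a,b)_2: α=-18, β=-22; u≡1, v≡5 (mod 8); ε(u)ε(v)=0·0, αω(v)=-18·1, βω(u)=-22·0; sum ≡ 0  ⇒  +1.
(a,b)_41: α=1, u≡35; β=1, v≡22 (mod 41); (35|41)=-1, (22|41)=-1; sign (−1)^0·-1^1·-1^1 = +1.
(a,b)_3: α=0, u≡1; β=1, v≡2 (mod 3); (1|3)=+1, (2|3)=-1; sign (−1)^0·+1^1·-1^0 = +1.
(a,b)_∞: sgn(-1849223)=−, sgn(-109603947)=−, so -1.
(a,b)_23: α=1, u≡20; β=1, v≡12 (mod 23); (20|23)=-1, (12|23)=+1; sign (−1)^1·-1^1·+1^1 = +1.
(a,b)_19: α=-2, u≡11; β=-2, v≡9 (mod 19); (11|19)=+1, (9|19)=+1; sign (−1)^0·+1^-2·+1^-2 = +1.
(a,b)_11: α=4, u≡3; β=6, v≡3 (mod 11); (3|11)=+1, (3|11)=+1; sign (−1)^0·+1^6·+1^4 = +1.
(a,b)_17: α=2, u≡3; β=3, v≡7 (mod 17); (3|17)=-1, (7|17)=-1; sign (−1)^0·-1^3·-1^2 = -1.
(a,b)_43: α=2, u≡15; β=3, v≡16 (mod 43); (15|43)=+1, (16|43)=+1; sign (−1)^0·+1^3·+1^2 = +1.
(a,b)_53: α=1, u≡28; β=1, v≡27 (mod 53); (28|53)=+1, (27|53)=-1; sign (−1)^0·+1^1·-1^1 = -1.
(a,b)_7: α=2, u≡2; β=2, v≡1 (mod 7); (2|7)=+1, (1|7)=+1; sign (−1)^0·+1^2·+1^2 = +1.
(a,b)_37: α=3, u≡5; β=4, v≡22 (mod 37); (5|37)=-1, (22|37)=-1; sign (−1)^0·-1^4·-1^3 = -1.
Ram(-1849223, -109603947) = {17, 37, 53, ∞}; no ℚ_17-point on the conic.

[17, 37, 53, inf]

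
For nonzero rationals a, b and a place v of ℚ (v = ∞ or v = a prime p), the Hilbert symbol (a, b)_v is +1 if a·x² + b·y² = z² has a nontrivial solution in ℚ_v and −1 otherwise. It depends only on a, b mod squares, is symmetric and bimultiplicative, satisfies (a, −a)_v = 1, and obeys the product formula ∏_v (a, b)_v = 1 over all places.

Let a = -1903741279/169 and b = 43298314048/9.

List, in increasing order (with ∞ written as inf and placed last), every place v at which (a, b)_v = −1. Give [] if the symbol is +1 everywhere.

Mod squares: a ≡ -15733399, b ≡ 365893. Check v ∈ {∞, 2, 3, 11, 13, 29, 31, 37, 43}.
v=13: a=13^-2·(≡2), b=13^0·(≡6) mod 13; (2|13)=-1, (6|13)=-1; (−1)^{-2·0·6}·(-1)^0·(-1)^-2 = +1.
v=29: a=29^1·(≡28), b=29^1·(≡10) mod 29; (28|29)=+1, (10|29)=-1; (−1)^{1·1·14}·(+1)^1·(-1)^1 = -1.
v=43: a=43^1·(≡27), b=43^2·(≡14) mod 43; (27|43)=-1, (14|43)=+1; (−1)^{1·2·21}·(-1)^2·(+1)^1 = +1.
v=∞: -15733399 < 0 and 365893 > 0  ⇒  (a,b)_∞ = +1.
v=11: a=11^3·(≡8), b=11^1·(≡10) mod 11; (8|11)=-1, (10|11)=-1; (−1)^{3·1·5}·(-1)^1·(-1)^3 = -1.
v=2: v_2(a)=0, v_2(b)=6; units ≡ 1, 5 (mod 8); ε·ε+αω+βω = 0·0+0·1+6·0 ≡ 0  ⇒  (a,b)_2 = +1.
v=37: a=37^1·(≡19), b=37^1·(≡7) mod 37; (19|37)=-1, (7|37)=+1; (−1)^{1·1·18}·(-1)^1·(+1)^1 = -1.
v=31: a=31^1·(≡6), b=31^1·(≡23) mod 31; (6|31)=-1, (23|31)=-1; (−1)^{1·1·15}·(-1)^1·(-1)^1 = -1.
v=3: a=3^0·(≡2), b=3^-2·(≡1) mod 3; (2|3)=-1, (1|3)=+1; (−1)^{0·-2·1}·(-1)^-2·(+1)^0 = +1.
|Ram(-15733399, 365893)| = 4, even; anisotropic at {11, 29, 31, 37}.

[11, 29, 31, 37]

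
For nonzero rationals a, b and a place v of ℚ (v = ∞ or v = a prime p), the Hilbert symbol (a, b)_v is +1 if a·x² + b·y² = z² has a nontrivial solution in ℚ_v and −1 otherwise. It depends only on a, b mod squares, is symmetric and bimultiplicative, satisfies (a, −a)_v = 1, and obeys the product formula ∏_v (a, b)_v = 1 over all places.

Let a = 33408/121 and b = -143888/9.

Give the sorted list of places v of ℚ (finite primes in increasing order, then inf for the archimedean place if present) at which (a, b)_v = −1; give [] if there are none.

Mod squares: a ≡ 58, b ≡ -17. Check v ∈ {∞, 2, 3, 11, 17, 23, 29}.
v=29: a=29^1·(≡10), b=29^0·(≡14) mod 29; (10|29)=-1, (14|29)=-1; (−1)^{1·0·14}·(-1)^0·(-1)^1 = -1.
v=2: v_2(a)=7, v_2(b)=4; units ≡ 5, 7 (mod 8); ε·ε+αω+βω = 0·1+7·0+4·1 ≡ 0  ⇒  (a,b)_2 = +1.
v=23: a=23^0·(≡2), b=23^2·(≡3) mod 23; (2|23)=+1, (3|23)=+1; (−1)^{0·2·11}·(+1)^2·(+1)^0 = +1.
v=3: a=3^2·(≡1), b=3^-2·(≡1) mod 3; (1|3)=+1, (1|3)=+1; (−1)^{2·-2·1}·(+1)^-2·(+1)^2 = +1.
v=11: a=11^-2·(≡1), b=11^0·(≡4) mod 11; (1|11)=+1, (4|11)=+1; (−1)^{-2·0·5}·(+1)^0·(+1)^-2 = +1.
v=∞: 58 > 0 and -17 < 0  ⇒  (a,b)_∞ = +1.
v=17: a=17^0·(≡10), b=17^1·(≡4) mod 17; (10|17)=-1, (4|17)=+1; (−1)^{0·1·8}·(-1)^1·(+1)^0 = -1.
(58, -17 / ℚ) ramifies at {17, 29}: a division algebra.

[17, 29]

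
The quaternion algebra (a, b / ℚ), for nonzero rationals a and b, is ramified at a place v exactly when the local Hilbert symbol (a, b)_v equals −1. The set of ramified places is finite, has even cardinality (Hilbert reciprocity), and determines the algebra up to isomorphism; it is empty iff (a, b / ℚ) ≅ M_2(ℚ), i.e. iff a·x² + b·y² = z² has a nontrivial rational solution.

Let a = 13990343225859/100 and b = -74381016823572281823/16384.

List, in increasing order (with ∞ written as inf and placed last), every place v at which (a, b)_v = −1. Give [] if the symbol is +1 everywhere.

[3, 11, 13, 17]

(a, b) ≡ (11, -663) mod (ℚ^×)²; places V = {2, 3, 5, 7, 11, 13, 17, ∞}.
(a,b)_11: α=1, u≡1; β=2, v≡7 (mod 11); (1|11)=+1, (7|11)=-1; sign (−1)^0·+1^2·-1^1 = -1.
(a,b)_3: α=12, u≡2; β=19, v≡1 (mod 3); (2|3)=-1, (1|3)=+1; sign (−1)^0·-1^19·+1^12 = -1.
(a,b)_13: α=2, u≡2; β=3, v≡4 (mod 13); (2|13)=-1, (4|13)=+1; sign (−1)^0·-1^3·+1^2 = -1.
(a,b)_7: α=2, u≡4; β=2, v≡2 (mod 7); (4|7)=+1, (2|7)=+1; sign (−1)^0·+1^2·+1^2 = +1.
(a,b)_∞: sgn(11)=+, sgn(-663)=−, so +1.
(a,b)_17: α=2, u≡7; β=3, v≡11 (mod 17); (7|17)=-1, (11|17)=-1; sign (−1)^0·-1^3·-1^2 = -1.
(a,b)_2: α=-2, β=-14; u≡3, v≡1 (mod 8); ε(u)ε(v)=1·0, αω(v)=-2·0, βω(u)=-14·1; sum ≡ 0  ⇒  +1.
(a,b)_5: α=-2, u≡1; β=0, v≡3 (mod 5); (1|5)=+1, (3|5)=-1; sign (−1)^0·+1^0·-1^-2 = +1.
|Ram(11, -663)| = 4, even; anisotropic at {3, 11, 13, 17}.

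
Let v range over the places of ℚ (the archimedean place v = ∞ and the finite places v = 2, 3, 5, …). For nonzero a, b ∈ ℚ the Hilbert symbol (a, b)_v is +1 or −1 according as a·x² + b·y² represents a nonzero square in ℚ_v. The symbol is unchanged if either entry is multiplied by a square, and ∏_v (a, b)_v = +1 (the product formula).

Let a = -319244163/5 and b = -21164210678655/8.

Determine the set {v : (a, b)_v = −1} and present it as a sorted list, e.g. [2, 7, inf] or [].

[31, inf]

Mod squares: a ≡ -664815, b ≡ -43710. Check v ∈ {∞, 2, 3, 5, 7, 11, 23, 31, 41, 47}.
v=∞: -664815 < 0 and -43710 < 0  ⇒  (a,b)_∞ = -1.
v=7: a=7^4·(≡6), b=7^0·(≡5) mod 7; (6|7)=-1, (5|7)=-1; (−1)^{4·0·3}·(-1)^0·(-1)^4 = +1.
v=47: a=47^1·(≡21), b=47^1·(≡45) mod 47; (21|47)=+1, (45|47)=-1; (−1)^{1·1·23}·(+1)^1·(-1)^1 = +1.
v=23: a=23^1·(≡4), b=23^2·(≡13) mod 23; (4|23)=+1, (13|23)=+1; (−1)^{1·2·11}·(+1)^2·(+1)^1 = +1.
v=2: v_2(a)=0, v_2(b)=-3; units ≡ 1, 1 (mod 8); ε·ε+αω+βω = 0·0+0·0+-3·0 ≡ 0  ⇒  (a,b)_2 = +1.
v=31: a=31^0·(≡26), b=31^1·(≡25) mod 31; (26|31)=-1, (25|31)=+1; (−1)^{0·1·15}·(-1)^1·(+1)^0 = -1.
v=11: a=11^0·(≡3), b=11^2·(≡1) mod 11; (3|11)=+1, (1|11)=+1; (−1)^{0·2·5}·(+1)^2·(+1)^0 = +1.
v=41: a=41^1·(≡39), b=41^2·(≡23) mod 41; (39|41)=+1, (23|41)=+1; (−1)^{1·2·20}·(+1)^2·(+1)^1 = +1.
v=5: a=5^-1·(≡2), b=5^1·(≡3) mod 5; (2|5)=-1, (3|5)=-1; (−1)^{-1·1·2}·(-1)^1·(-1)^-1 = +1.
v=3: a=3^1·(≡2), b=3^3·(≡1) mod 3; (2|3)=-1, (1|3)=+1; (−1)^{1·3·1}·(-1)^3·(+1)^1 = +1.
Ram(-664815, -43710) = {31, ∞}; no ℚ_31-point on the conic.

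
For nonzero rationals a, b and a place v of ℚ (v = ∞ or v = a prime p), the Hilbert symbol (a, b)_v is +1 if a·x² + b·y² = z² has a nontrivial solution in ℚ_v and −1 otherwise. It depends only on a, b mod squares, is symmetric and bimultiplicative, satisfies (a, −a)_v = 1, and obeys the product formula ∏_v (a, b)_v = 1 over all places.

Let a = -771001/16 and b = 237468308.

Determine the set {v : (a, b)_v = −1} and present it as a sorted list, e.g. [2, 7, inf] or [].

Mod squares: a ≡ -771001, b ≡ 10013. Check v ∈ {∞, 2, 7, 11, 17, 19, 31}.
v=11: a=11^1·(≡9), b=11^2·(≡5) mod 11; (9|11)=+1, (5|11)=+1; (−1)^{1·2·5}·(+1)^2·(+1)^1 = +1.
v=2: v_2(a)=-4, v_2(b)=2; units ≡ 7, 5 (mod 8); ε·ε+αω+βω = 1·0+-4·1+2·0 ≡ 0  ⇒  (a,b)_2 = +1.
v=31: a=31^1·(≡13), b=31^1·(≡13) mod 31; (13|31)=-1, (13|31)=-1; (−1)^{1·1·15}·(-1)^1·(-1)^1 = -1.
v=7: a=7^1·(≡1), b=7^2·(≡3) mod 7; (1|7)=+1, (3|7)=-1; (−1)^{1·2·3}·(+1)^2·(-1)^1 = -1.
v=19: a=19^1·(≡11), b=19^1·(≡18) mod 19; (11|19)=+1, (18|19)=-1; (−1)^{1·1·9}·(+1)^1·(-1)^1 = +1.
v=17: a=17^1·(≡14), b=17^1·(≡11) mod 17; (14|17)=-1, (11|17)=-1; (−1)^{1·1·8}·(-1)^1·(-1)^1 = +1.
v=∞: -771001 < 0 and 10013 > 0  ⇒  (a,b)_∞ = +1.
(-771001, 10013 / ℚ) ramifies at {7, 31}: a division algebra.

[7, 31]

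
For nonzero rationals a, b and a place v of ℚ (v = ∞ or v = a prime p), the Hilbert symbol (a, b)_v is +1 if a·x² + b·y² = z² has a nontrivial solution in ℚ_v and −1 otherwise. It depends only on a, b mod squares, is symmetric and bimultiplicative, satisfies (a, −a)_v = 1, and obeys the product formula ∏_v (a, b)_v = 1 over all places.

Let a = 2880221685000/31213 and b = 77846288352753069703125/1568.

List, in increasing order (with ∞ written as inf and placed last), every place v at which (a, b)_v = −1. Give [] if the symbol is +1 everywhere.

(a, b) ≡ (1482, 92378) mod (ℚ^×)²; places V = {2, 3, 5, 7, 11, 13, 17, 19, ∞}.
(a,b)_17: α=4, u≡7; β=5, v≡7 (mod 17); (7|17)=-1, (7|17)=-1; sign (−1)^0·-1^5·-1^4 = -1.
(a,b)_∞: sgn(1482)=+, sgn(92378)=+, so +1.
(a,b)_7: α=-4, u≡5; β=-2, v≡3 (mod 7); (5|7)=-1, (3|7)=-1; sign (−1)^0·-1^-2·-1^-4 = +1.
(a,b)_11: α=2, u≡7; β=7, v≡4 (mod 11); (7|11)=-1, (4|11)=+1; sign (−1)^0·-1^7·+1^2 = -1.
(a,b)_3: α=1, u≡2; β=6, v≡2 (mod 3); (2|3)=-1, (2|3)=-1; sign (−1)^0·-1^6·-1^1 = -1.
(a,b)_13: α=-1, u≡4; β=1, v≡11 (mod 13); (4|13)=+1, (11|13)=-1; sign (−1)^0·+1^1·-1^-1 = -1.
(a,b)_5: α=4, u≡2; β=6, v≡2 (mod 5); (2|5)=-1, (2|5)=-1; sign (−1)^0·-1^6·-1^4 = +1.
(a,b)_19: α=1, u≡14; β=1, v≡9 (mod 19); (14|19)=-1, (9|19)=+1; sign (−1)^1·-1^1·+1^1 = +1.
(a,b)_2: α=3, β=-5; u≡5, v≡5 (mod 8); ε(u)ε(v)=0·0, αω(v)=3·1, βω(u)=-5·1; sum ≡ 0  ⇒  +1.
|Ram(1482, 92378)| = 4, even; anisotropic at {3, 11, 13, 17}.

[3, 11, 13, 17]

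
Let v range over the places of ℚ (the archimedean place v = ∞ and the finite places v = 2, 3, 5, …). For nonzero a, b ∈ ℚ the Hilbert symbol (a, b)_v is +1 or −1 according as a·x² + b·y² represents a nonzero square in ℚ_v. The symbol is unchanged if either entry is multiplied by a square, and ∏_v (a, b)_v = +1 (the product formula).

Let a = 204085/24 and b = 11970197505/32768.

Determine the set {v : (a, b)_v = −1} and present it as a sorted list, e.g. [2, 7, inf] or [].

Mod squares: a ≡ 510, b ≡ 22610. Check v ∈ {∞, 2, 3, 5, 7, 17, 19}.
v=3: a=3^-1·(≡2), b=3^2·(≡2) mod 3; (2|3)=-1, (2|3)=-1; (−1)^{-1·2·1}·(-1)^2·(-1)^-1 = -1.
v=7: a=7^4·(≡5), b=7^7·(≡3) mod 7; (5|7)=-1, (3|7)=-1; (−1)^{4·7·3}·(-1)^7·(-1)^4 = -1.
v=∞: 510 > 0 and 22610 > 0  ⇒  (a,b)_∞ = +1.
v=19: a=19^0·(≡5), b=19^1·(≡14) mod 19; (5|19)=+1, (14|19)=-1; (−1)^{0·1·9}·(+1)^1·(-1)^0 = +1.
v=17: a=17^1·(≡15), b=17^1·(≡1) mod 17; (15|17)=+1, (1|17)=+1; (−1)^{1·1·8}·(+1)^1·(+1)^1 = +1.
v=5: a=5^1·(≡3), b=5^1·(≡2) mod 5; (3|5)=-1, (2|5)=-1; (−1)^{1·1·2}·(-1)^1·(-1)^1 = +1.
v=2: v_2(a)=-3, v_2(b)=-15; units ≡ 7, 1 (mod 8); ε·ε+αω+βω = 1·0+-3·0+-15·0 ≡ 0  ⇒  (a,b)_2 = +1.
(510, 22610 / ℚ) ramifies at {3, 7}: a division algebra.

[3, 7]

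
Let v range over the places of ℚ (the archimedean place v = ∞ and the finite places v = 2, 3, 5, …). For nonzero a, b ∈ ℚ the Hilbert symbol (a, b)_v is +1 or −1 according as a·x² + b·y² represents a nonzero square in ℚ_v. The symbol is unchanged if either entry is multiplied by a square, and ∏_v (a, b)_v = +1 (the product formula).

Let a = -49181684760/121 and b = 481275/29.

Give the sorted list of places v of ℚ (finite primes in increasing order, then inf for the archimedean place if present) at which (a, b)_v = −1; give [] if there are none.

Mod squares: a ≡ -4727190, b ≡ 62031. Check v ∈ {∞, 2, 3, 5, 11, 13, 17, 23, 29, 31}.
v=13: a=13^1·(≡6), b=13^0·(≡5) mod 13; (6|13)=-1, (5|13)=-1; (−1)^{1·0·6}·(-1)^0·(-1)^1 = -1.
v=11: a=11^-2·(≡1), b=11^0·(≡2) mod 11; (1|11)=+1, (2|11)=-1; (−1)^{-2·0·5}·(+1)^0·(-1)^-2 = +1.
v=5: a=5^1·(≡3), b=5^2·(≡4) mod 5; (3|5)=-1, (4|5)=+1; (−1)^{1·2·2}·(-1)^2·(+1)^1 = +1.
v=2: v_2(a)=3, v_2(b)=0; units ≡ 5, 7 (mod 8); ε·ε+αω+βω = 0·1+3·0+0·1 ≡ 0  ⇒  (a,b)_2 = +1.
v=29: a=29^0·(≡5), b=29^-1·(≡20) mod 29; (5|29)=+1, (20|29)=+1; (−1)^{0·-1·14}·(+1)^-1·(+1)^0 = +1.
v=23: a=23^1·(≡5), b=23^1·(≡3) mod 23; (5|23)=-1, (3|23)=+1; (−1)^{1·1·11}·(-1)^1·(+1)^1 = +1.
v=∞: -4727190 < 0 and 62031 > 0  ⇒  (a,b)_∞ = +1.
v=31: a=31^1·(≡27), b=31^1·(≡3) mod 31; (27|31)=-1, (3|31)=-1; (−1)^{1·1·15}·(-1)^1·(-1)^1 = -1.
v=3: a=3^3·(≡2), b=3^3·(≡1) mod 3; (2|3)=-1, (1|3)=+1; (−1)^{3·3·1}·(-1)^3·(+1)^3 = +1.
v=17: a=17^3·(≡16), b=17^0·(≡16) mod 17; (16|17)=+1, (16|17)=+1; (−1)^{3·0·8}·(+1)^0·(+1)^3 = +1.
Ram(-4727190, 62031) = {13, 31}; no ℚ_13-point on the conic.

[13, 31]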